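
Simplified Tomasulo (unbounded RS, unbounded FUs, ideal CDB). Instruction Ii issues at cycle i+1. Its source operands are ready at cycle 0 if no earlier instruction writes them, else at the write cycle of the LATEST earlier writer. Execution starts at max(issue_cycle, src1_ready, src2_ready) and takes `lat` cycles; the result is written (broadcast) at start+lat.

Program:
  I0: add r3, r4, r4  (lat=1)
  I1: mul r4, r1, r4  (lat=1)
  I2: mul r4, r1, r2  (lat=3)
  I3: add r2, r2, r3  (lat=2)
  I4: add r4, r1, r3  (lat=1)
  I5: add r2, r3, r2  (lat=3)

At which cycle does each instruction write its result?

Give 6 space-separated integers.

Answer: 2 3 6 6 6 9

Derivation:
I0 add r3: issue@1 deps=(None,None) exec_start@1 write@2
I1 mul r4: issue@2 deps=(None,None) exec_start@2 write@3
I2 mul r4: issue@3 deps=(None,None) exec_start@3 write@6
I3 add r2: issue@4 deps=(None,0) exec_start@4 write@6
I4 add r4: issue@5 deps=(None,0) exec_start@5 write@6
I5 add r2: issue@6 deps=(0,3) exec_start@6 write@9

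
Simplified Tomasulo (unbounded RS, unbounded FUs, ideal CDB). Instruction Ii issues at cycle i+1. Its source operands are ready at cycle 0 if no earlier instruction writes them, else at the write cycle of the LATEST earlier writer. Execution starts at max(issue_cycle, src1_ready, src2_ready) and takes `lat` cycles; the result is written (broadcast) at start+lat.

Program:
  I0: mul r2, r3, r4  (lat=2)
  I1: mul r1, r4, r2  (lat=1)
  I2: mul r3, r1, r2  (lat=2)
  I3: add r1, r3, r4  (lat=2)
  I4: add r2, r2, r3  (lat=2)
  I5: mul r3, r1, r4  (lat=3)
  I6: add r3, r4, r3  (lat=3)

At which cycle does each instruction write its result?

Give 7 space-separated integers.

Answer: 3 4 6 8 8 11 14

Derivation:
I0 mul r2: issue@1 deps=(None,None) exec_start@1 write@3
I1 mul r1: issue@2 deps=(None,0) exec_start@3 write@4
I2 mul r3: issue@3 deps=(1,0) exec_start@4 write@6
I3 add r1: issue@4 deps=(2,None) exec_start@6 write@8
I4 add r2: issue@5 deps=(0,2) exec_start@6 write@8
I5 mul r3: issue@6 deps=(3,None) exec_start@8 write@11
I6 add r3: issue@7 deps=(None,5) exec_start@11 write@14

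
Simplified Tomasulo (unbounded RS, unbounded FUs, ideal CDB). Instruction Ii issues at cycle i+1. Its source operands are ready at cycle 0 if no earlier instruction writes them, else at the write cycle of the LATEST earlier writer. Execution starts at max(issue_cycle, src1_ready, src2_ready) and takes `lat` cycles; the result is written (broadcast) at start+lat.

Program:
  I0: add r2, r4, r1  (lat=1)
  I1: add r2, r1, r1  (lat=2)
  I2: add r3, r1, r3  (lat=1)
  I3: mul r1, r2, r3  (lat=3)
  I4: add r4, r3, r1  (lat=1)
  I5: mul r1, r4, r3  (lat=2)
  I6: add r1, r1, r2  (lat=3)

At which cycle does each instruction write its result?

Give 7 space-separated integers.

I0 add r2: issue@1 deps=(None,None) exec_start@1 write@2
I1 add r2: issue@2 deps=(None,None) exec_start@2 write@4
I2 add r3: issue@3 deps=(None,None) exec_start@3 write@4
I3 mul r1: issue@4 deps=(1,2) exec_start@4 write@7
I4 add r4: issue@5 deps=(2,3) exec_start@7 write@8
I5 mul r1: issue@6 deps=(4,2) exec_start@8 write@10
I6 add r1: issue@7 deps=(5,1) exec_start@10 write@13

Answer: 2 4 4 7 8 10 13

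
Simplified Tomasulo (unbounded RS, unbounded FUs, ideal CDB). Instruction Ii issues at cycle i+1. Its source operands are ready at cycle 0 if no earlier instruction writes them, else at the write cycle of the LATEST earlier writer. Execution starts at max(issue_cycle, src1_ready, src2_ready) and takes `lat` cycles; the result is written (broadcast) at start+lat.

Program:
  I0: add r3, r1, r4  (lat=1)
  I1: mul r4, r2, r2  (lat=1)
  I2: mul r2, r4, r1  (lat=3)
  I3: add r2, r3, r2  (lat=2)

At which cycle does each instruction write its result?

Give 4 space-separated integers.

Answer: 2 3 6 8

Derivation:
I0 add r3: issue@1 deps=(None,None) exec_start@1 write@2
I1 mul r4: issue@2 deps=(None,None) exec_start@2 write@3
I2 mul r2: issue@3 deps=(1,None) exec_start@3 write@6
I3 add r2: issue@4 deps=(0,2) exec_start@6 write@8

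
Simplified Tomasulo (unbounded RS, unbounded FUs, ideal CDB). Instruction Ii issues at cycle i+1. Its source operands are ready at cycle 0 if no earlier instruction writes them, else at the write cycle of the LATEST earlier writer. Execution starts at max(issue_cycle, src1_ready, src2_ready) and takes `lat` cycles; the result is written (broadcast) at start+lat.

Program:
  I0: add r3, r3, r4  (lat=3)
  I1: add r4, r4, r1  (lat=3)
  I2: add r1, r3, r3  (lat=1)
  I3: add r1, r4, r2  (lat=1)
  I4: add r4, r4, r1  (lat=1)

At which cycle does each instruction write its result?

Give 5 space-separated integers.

Answer: 4 5 5 6 7

Derivation:
I0 add r3: issue@1 deps=(None,None) exec_start@1 write@4
I1 add r4: issue@2 deps=(None,None) exec_start@2 write@5
I2 add r1: issue@3 deps=(0,0) exec_start@4 write@5
I3 add r1: issue@4 deps=(1,None) exec_start@5 write@6
I4 add r4: issue@5 deps=(1,3) exec_start@6 write@7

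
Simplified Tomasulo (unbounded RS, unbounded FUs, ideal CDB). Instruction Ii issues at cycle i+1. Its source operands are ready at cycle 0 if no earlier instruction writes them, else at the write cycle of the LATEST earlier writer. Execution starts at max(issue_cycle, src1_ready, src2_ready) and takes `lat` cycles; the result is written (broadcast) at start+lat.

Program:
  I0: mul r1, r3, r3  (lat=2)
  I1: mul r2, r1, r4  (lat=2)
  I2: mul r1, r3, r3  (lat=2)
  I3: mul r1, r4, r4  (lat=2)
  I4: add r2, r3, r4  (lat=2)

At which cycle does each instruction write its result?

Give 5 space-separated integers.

Answer: 3 5 5 6 7

Derivation:
I0 mul r1: issue@1 deps=(None,None) exec_start@1 write@3
I1 mul r2: issue@2 deps=(0,None) exec_start@3 write@5
I2 mul r1: issue@3 deps=(None,None) exec_start@3 write@5
I3 mul r1: issue@4 deps=(None,None) exec_start@4 write@6
I4 add r2: issue@5 deps=(None,None) exec_start@5 write@7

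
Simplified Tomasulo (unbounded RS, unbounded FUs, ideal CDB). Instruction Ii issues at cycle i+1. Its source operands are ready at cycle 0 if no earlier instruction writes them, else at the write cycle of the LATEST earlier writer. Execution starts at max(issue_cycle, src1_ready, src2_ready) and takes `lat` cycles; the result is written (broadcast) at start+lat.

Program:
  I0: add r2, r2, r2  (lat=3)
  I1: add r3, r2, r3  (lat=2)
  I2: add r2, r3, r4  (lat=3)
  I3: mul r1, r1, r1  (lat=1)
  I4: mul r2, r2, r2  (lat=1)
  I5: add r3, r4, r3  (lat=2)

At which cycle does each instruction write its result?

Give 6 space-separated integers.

Answer: 4 6 9 5 10 8

Derivation:
I0 add r2: issue@1 deps=(None,None) exec_start@1 write@4
I1 add r3: issue@2 deps=(0,None) exec_start@4 write@6
I2 add r2: issue@3 deps=(1,None) exec_start@6 write@9
I3 mul r1: issue@4 deps=(None,None) exec_start@4 write@5
I4 mul r2: issue@5 deps=(2,2) exec_start@9 write@10
I5 add r3: issue@6 deps=(None,1) exec_start@6 write@8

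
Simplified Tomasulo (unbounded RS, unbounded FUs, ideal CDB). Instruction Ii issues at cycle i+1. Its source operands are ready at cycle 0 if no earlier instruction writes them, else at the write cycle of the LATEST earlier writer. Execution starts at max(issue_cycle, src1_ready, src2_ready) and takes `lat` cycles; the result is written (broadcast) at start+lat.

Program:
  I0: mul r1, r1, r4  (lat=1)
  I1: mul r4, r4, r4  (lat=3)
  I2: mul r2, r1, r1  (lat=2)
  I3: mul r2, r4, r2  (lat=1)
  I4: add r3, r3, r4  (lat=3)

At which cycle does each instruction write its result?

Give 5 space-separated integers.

Answer: 2 5 5 6 8

Derivation:
I0 mul r1: issue@1 deps=(None,None) exec_start@1 write@2
I1 mul r4: issue@2 deps=(None,None) exec_start@2 write@5
I2 mul r2: issue@3 deps=(0,0) exec_start@3 write@5
I3 mul r2: issue@4 deps=(1,2) exec_start@5 write@6
I4 add r3: issue@5 deps=(None,1) exec_start@5 write@8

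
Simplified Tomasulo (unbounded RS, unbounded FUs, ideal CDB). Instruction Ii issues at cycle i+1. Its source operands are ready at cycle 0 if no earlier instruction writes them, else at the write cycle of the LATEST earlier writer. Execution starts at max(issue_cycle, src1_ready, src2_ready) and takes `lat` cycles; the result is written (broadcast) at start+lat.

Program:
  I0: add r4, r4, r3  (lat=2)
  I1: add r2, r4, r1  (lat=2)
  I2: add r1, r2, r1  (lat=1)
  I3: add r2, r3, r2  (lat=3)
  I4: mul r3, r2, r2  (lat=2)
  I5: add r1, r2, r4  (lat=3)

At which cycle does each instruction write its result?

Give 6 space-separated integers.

Answer: 3 5 6 8 10 11

Derivation:
I0 add r4: issue@1 deps=(None,None) exec_start@1 write@3
I1 add r2: issue@2 deps=(0,None) exec_start@3 write@5
I2 add r1: issue@3 deps=(1,None) exec_start@5 write@6
I3 add r2: issue@4 deps=(None,1) exec_start@5 write@8
I4 mul r3: issue@5 deps=(3,3) exec_start@8 write@10
I5 add r1: issue@6 deps=(3,0) exec_start@8 write@11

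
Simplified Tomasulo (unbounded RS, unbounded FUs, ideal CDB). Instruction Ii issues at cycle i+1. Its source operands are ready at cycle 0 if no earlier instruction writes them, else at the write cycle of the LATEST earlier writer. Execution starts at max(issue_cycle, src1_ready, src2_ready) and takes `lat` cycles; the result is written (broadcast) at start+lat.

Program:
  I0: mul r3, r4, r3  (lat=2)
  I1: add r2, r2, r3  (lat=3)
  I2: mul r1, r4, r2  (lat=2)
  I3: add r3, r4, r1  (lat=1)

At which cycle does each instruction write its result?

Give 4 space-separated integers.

Answer: 3 6 8 9

Derivation:
I0 mul r3: issue@1 deps=(None,None) exec_start@1 write@3
I1 add r2: issue@2 deps=(None,0) exec_start@3 write@6
I2 mul r1: issue@3 deps=(None,1) exec_start@6 write@8
I3 add r3: issue@4 deps=(None,2) exec_start@8 write@9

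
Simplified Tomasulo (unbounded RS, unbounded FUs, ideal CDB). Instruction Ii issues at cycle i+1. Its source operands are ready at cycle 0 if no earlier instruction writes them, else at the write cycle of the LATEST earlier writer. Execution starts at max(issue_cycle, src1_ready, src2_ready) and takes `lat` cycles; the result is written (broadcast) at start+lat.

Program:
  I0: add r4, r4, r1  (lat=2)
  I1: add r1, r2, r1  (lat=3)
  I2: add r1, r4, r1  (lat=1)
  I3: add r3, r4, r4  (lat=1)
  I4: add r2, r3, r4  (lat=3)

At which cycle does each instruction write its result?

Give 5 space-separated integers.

I0 add r4: issue@1 deps=(None,None) exec_start@1 write@3
I1 add r1: issue@2 deps=(None,None) exec_start@2 write@5
I2 add r1: issue@3 deps=(0,1) exec_start@5 write@6
I3 add r3: issue@4 deps=(0,0) exec_start@4 write@5
I4 add r2: issue@5 deps=(3,0) exec_start@5 write@8

Answer: 3 5 6 5 8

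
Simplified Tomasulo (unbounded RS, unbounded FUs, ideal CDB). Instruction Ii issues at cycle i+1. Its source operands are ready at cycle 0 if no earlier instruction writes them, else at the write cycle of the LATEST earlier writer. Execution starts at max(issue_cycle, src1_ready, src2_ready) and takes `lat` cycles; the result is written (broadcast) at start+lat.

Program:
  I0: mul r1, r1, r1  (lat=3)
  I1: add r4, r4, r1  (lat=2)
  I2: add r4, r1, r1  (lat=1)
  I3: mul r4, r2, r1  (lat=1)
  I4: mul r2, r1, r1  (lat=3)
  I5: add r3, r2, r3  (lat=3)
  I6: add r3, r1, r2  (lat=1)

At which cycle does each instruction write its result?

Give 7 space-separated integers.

I0 mul r1: issue@1 deps=(None,None) exec_start@1 write@4
I1 add r4: issue@2 deps=(None,0) exec_start@4 write@6
I2 add r4: issue@3 deps=(0,0) exec_start@4 write@5
I3 mul r4: issue@4 deps=(None,0) exec_start@4 write@5
I4 mul r2: issue@5 deps=(0,0) exec_start@5 write@8
I5 add r3: issue@6 deps=(4,None) exec_start@8 write@11
I6 add r3: issue@7 deps=(0,4) exec_start@8 write@9

Answer: 4 6 5 5 8 11 9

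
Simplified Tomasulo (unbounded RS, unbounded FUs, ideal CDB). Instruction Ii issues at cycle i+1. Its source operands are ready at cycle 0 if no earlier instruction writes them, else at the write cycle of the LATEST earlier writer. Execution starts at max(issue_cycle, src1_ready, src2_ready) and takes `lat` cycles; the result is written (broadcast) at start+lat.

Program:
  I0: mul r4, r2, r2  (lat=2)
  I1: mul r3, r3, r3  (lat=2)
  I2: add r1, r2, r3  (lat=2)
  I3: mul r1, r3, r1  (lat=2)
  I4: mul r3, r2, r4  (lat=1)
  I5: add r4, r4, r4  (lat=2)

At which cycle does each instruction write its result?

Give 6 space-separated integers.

I0 mul r4: issue@1 deps=(None,None) exec_start@1 write@3
I1 mul r3: issue@2 deps=(None,None) exec_start@2 write@4
I2 add r1: issue@3 deps=(None,1) exec_start@4 write@6
I3 mul r1: issue@4 deps=(1,2) exec_start@6 write@8
I4 mul r3: issue@5 deps=(None,0) exec_start@5 write@6
I5 add r4: issue@6 deps=(0,0) exec_start@6 write@8

Answer: 3 4 6 8 6 8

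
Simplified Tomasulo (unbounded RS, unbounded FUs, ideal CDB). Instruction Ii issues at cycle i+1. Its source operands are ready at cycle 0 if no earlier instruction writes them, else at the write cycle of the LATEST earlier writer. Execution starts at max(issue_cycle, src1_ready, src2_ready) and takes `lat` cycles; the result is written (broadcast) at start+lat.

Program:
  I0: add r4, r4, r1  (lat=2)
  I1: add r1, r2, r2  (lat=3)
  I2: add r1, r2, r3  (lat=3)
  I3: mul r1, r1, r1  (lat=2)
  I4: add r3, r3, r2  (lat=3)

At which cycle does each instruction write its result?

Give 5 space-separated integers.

I0 add r4: issue@1 deps=(None,None) exec_start@1 write@3
I1 add r1: issue@2 deps=(None,None) exec_start@2 write@5
I2 add r1: issue@3 deps=(None,None) exec_start@3 write@6
I3 mul r1: issue@4 deps=(2,2) exec_start@6 write@8
I4 add r3: issue@5 deps=(None,None) exec_start@5 write@8

Answer: 3 5 6 8 8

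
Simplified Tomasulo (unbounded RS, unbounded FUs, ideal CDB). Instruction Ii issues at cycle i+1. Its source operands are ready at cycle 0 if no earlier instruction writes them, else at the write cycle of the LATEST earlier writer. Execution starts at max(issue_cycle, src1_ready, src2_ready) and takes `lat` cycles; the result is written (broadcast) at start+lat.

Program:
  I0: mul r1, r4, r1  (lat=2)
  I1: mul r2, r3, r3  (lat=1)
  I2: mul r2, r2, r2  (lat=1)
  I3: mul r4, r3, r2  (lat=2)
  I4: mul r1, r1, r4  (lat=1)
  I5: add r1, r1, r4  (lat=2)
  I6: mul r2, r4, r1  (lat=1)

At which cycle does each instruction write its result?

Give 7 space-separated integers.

I0 mul r1: issue@1 deps=(None,None) exec_start@1 write@3
I1 mul r2: issue@2 deps=(None,None) exec_start@2 write@3
I2 mul r2: issue@3 deps=(1,1) exec_start@3 write@4
I3 mul r4: issue@4 deps=(None,2) exec_start@4 write@6
I4 mul r1: issue@5 deps=(0,3) exec_start@6 write@7
I5 add r1: issue@6 deps=(4,3) exec_start@7 write@9
I6 mul r2: issue@7 deps=(3,5) exec_start@9 write@10

Answer: 3 3 4 6 7 9 10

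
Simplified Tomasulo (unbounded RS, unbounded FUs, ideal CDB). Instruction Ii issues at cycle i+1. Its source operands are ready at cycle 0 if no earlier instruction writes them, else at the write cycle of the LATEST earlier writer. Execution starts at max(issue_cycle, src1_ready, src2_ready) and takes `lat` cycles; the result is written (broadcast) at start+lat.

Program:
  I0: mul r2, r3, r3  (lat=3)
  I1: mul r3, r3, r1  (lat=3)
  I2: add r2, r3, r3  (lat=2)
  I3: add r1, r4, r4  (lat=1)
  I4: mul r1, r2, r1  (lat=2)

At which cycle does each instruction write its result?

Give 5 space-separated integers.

Answer: 4 5 7 5 9

Derivation:
I0 mul r2: issue@1 deps=(None,None) exec_start@1 write@4
I1 mul r3: issue@2 deps=(None,None) exec_start@2 write@5
I2 add r2: issue@3 deps=(1,1) exec_start@5 write@7
I3 add r1: issue@4 deps=(None,None) exec_start@4 write@5
I4 mul r1: issue@5 deps=(2,3) exec_start@7 write@9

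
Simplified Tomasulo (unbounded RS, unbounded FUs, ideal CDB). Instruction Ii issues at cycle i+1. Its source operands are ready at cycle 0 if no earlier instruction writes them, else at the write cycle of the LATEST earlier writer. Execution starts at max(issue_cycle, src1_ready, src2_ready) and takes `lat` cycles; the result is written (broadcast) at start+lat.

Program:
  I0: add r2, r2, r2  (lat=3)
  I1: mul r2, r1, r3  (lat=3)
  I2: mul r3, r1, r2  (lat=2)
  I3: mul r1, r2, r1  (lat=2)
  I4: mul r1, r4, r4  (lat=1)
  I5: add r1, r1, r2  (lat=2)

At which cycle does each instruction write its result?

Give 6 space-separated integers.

I0 add r2: issue@1 deps=(None,None) exec_start@1 write@4
I1 mul r2: issue@2 deps=(None,None) exec_start@2 write@5
I2 mul r3: issue@3 deps=(None,1) exec_start@5 write@7
I3 mul r1: issue@4 deps=(1,None) exec_start@5 write@7
I4 mul r1: issue@5 deps=(None,None) exec_start@5 write@6
I5 add r1: issue@6 deps=(4,1) exec_start@6 write@8

Answer: 4 5 7 7 6 8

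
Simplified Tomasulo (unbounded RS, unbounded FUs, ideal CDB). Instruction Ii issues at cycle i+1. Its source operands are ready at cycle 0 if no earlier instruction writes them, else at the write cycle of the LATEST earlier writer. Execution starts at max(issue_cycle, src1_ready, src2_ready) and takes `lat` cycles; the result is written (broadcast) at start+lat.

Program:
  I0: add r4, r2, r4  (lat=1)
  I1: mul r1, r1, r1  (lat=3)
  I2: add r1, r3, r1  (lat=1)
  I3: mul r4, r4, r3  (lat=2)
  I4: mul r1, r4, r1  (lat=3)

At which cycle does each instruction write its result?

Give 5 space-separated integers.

Answer: 2 5 6 6 9

Derivation:
I0 add r4: issue@1 deps=(None,None) exec_start@1 write@2
I1 mul r1: issue@2 deps=(None,None) exec_start@2 write@5
I2 add r1: issue@3 deps=(None,1) exec_start@5 write@6
I3 mul r4: issue@4 deps=(0,None) exec_start@4 write@6
I4 mul r1: issue@5 deps=(3,2) exec_start@6 write@9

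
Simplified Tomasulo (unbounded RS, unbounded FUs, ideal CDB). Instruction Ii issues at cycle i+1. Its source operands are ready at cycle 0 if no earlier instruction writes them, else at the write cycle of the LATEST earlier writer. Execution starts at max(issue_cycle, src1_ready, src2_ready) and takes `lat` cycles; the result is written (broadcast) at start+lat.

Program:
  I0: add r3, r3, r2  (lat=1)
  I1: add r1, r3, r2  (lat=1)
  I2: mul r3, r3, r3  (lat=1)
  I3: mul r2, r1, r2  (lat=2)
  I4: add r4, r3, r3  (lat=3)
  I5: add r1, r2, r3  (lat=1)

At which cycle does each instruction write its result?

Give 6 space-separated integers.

I0 add r3: issue@1 deps=(None,None) exec_start@1 write@2
I1 add r1: issue@2 deps=(0,None) exec_start@2 write@3
I2 mul r3: issue@3 deps=(0,0) exec_start@3 write@4
I3 mul r2: issue@4 deps=(1,None) exec_start@4 write@6
I4 add r4: issue@5 deps=(2,2) exec_start@5 write@8
I5 add r1: issue@6 deps=(3,2) exec_start@6 write@7

Answer: 2 3 4 6 8 7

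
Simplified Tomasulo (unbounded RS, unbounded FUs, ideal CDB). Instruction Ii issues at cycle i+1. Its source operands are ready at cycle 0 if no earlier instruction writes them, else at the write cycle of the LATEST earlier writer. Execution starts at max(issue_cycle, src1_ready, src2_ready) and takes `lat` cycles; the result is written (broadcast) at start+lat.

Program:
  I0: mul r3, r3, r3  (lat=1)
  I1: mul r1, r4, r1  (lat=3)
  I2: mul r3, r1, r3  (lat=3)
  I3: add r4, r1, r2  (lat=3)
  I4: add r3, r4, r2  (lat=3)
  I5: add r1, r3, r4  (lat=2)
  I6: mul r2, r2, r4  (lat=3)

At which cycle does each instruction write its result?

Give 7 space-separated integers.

I0 mul r3: issue@1 deps=(None,None) exec_start@1 write@2
I1 mul r1: issue@2 deps=(None,None) exec_start@2 write@5
I2 mul r3: issue@3 deps=(1,0) exec_start@5 write@8
I3 add r4: issue@4 deps=(1,None) exec_start@5 write@8
I4 add r3: issue@5 deps=(3,None) exec_start@8 write@11
I5 add r1: issue@6 deps=(4,3) exec_start@11 write@13
I6 mul r2: issue@7 deps=(None,3) exec_start@8 write@11

Answer: 2 5 8 8 11 13 11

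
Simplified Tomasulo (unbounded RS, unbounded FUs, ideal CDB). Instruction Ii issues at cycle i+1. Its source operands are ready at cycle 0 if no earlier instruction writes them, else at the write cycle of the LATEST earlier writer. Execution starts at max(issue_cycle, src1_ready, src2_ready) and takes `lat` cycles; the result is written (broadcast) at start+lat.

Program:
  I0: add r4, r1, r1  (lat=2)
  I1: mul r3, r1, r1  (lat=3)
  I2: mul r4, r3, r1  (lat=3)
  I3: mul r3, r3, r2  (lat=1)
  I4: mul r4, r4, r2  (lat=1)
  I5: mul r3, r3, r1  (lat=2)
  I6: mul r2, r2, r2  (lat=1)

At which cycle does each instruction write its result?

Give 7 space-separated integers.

Answer: 3 5 8 6 9 8 8

Derivation:
I0 add r4: issue@1 deps=(None,None) exec_start@1 write@3
I1 mul r3: issue@2 deps=(None,None) exec_start@2 write@5
I2 mul r4: issue@3 deps=(1,None) exec_start@5 write@8
I3 mul r3: issue@4 deps=(1,None) exec_start@5 write@6
I4 mul r4: issue@5 deps=(2,None) exec_start@8 write@9
I5 mul r3: issue@6 deps=(3,None) exec_start@6 write@8
I6 mul r2: issue@7 deps=(None,None) exec_start@7 write@8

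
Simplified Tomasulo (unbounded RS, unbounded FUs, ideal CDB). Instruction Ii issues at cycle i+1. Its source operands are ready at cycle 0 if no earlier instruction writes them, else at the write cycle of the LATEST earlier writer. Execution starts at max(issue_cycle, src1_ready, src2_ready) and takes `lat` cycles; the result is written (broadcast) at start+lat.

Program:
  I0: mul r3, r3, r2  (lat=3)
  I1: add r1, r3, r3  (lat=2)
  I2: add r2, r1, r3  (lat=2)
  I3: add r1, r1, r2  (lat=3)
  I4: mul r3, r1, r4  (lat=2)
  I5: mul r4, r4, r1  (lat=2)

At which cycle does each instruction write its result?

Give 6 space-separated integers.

I0 mul r3: issue@1 deps=(None,None) exec_start@1 write@4
I1 add r1: issue@2 deps=(0,0) exec_start@4 write@6
I2 add r2: issue@3 deps=(1,0) exec_start@6 write@8
I3 add r1: issue@4 deps=(1,2) exec_start@8 write@11
I4 mul r3: issue@5 deps=(3,None) exec_start@11 write@13
I5 mul r4: issue@6 deps=(None,3) exec_start@11 write@13

Answer: 4 6 8 11 13 13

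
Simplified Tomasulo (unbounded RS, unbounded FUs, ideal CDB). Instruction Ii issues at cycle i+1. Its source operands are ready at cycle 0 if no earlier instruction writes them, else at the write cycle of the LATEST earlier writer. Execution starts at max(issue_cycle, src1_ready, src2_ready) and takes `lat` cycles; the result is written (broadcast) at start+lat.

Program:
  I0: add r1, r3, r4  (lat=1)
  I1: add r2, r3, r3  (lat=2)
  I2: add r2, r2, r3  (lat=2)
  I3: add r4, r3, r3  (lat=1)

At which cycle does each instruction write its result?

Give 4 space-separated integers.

Answer: 2 4 6 5

Derivation:
I0 add r1: issue@1 deps=(None,None) exec_start@1 write@2
I1 add r2: issue@2 deps=(None,None) exec_start@2 write@4
I2 add r2: issue@3 deps=(1,None) exec_start@4 write@6
I3 add r4: issue@4 deps=(None,None) exec_start@4 write@5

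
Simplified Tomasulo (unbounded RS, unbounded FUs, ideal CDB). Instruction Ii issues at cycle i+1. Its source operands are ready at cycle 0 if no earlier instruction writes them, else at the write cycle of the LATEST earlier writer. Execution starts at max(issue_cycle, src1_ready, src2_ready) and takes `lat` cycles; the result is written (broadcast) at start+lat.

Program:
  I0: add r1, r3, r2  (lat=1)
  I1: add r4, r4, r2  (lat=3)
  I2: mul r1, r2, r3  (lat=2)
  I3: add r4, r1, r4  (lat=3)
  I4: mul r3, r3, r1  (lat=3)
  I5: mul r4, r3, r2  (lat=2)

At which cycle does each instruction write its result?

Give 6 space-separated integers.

I0 add r1: issue@1 deps=(None,None) exec_start@1 write@2
I1 add r4: issue@2 deps=(None,None) exec_start@2 write@5
I2 mul r1: issue@3 deps=(None,None) exec_start@3 write@5
I3 add r4: issue@4 deps=(2,1) exec_start@5 write@8
I4 mul r3: issue@5 deps=(None,2) exec_start@5 write@8
I5 mul r4: issue@6 deps=(4,None) exec_start@8 write@10

Answer: 2 5 5 8 8 10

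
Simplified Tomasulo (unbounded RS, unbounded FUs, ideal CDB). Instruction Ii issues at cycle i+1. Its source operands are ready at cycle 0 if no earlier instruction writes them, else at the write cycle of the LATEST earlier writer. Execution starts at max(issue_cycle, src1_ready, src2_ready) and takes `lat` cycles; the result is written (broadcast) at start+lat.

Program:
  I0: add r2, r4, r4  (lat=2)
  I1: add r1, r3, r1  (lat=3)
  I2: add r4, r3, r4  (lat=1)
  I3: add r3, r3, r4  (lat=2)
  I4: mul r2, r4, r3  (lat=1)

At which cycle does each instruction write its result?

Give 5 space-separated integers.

I0 add r2: issue@1 deps=(None,None) exec_start@1 write@3
I1 add r1: issue@2 deps=(None,None) exec_start@2 write@5
I2 add r4: issue@3 deps=(None,None) exec_start@3 write@4
I3 add r3: issue@4 deps=(None,2) exec_start@4 write@6
I4 mul r2: issue@5 deps=(2,3) exec_start@6 write@7

Answer: 3 5 4 6 7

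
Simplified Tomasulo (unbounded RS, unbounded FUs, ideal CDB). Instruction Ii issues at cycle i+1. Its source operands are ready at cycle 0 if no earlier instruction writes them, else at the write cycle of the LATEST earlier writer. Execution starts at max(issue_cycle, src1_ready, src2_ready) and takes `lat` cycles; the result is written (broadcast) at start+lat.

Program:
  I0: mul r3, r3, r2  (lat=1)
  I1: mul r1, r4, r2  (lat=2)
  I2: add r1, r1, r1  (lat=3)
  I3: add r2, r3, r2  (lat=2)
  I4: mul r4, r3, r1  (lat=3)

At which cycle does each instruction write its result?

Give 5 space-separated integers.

Answer: 2 4 7 6 10

Derivation:
I0 mul r3: issue@1 deps=(None,None) exec_start@1 write@2
I1 mul r1: issue@2 deps=(None,None) exec_start@2 write@4
I2 add r1: issue@3 deps=(1,1) exec_start@4 write@7
I3 add r2: issue@4 deps=(0,None) exec_start@4 write@6
I4 mul r4: issue@5 deps=(0,2) exec_start@7 write@10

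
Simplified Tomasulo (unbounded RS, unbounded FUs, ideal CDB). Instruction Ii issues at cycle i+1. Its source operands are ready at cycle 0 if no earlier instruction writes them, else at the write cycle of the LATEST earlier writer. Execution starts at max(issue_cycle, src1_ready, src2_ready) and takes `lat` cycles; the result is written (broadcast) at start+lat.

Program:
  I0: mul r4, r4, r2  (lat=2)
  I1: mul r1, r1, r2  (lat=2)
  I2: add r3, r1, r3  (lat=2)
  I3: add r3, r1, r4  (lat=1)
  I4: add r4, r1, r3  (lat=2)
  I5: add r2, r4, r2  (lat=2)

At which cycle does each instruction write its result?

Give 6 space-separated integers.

I0 mul r4: issue@1 deps=(None,None) exec_start@1 write@3
I1 mul r1: issue@2 deps=(None,None) exec_start@2 write@4
I2 add r3: issue@3 deps=(1,None) exec_start@4 write@6
I3 add r3: issue@4 deps=(1,0) exec_start@4 write@5
I4 add r4: issue@5 deps=(1,3) exec_start@5 write@7
I5 add r2: issue@6 deps=(4,None) exec_start@7 write@9

Answer: 3 4 6 5 7 9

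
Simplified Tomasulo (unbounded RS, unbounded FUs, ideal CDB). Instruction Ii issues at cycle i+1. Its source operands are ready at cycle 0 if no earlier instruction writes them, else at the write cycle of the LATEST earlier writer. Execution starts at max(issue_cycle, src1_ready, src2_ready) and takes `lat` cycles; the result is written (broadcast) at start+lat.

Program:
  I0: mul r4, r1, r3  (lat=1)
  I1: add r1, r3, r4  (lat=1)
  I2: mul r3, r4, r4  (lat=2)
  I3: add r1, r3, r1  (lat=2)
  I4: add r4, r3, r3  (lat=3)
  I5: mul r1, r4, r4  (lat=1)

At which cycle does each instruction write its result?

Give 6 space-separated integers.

I0 mul r4: issue@1 deps=(None,None) exec_start@1 write@2
I1 add r1: issue@2 deps=(None,0) exec_start@2 write@3
I2 mul r3: issue@3 deps=(0,0) exec_start@3 write@5
I3 add r1: issue@4 deps=(2,1) exec_start@5 write@7
I4 add r4: issue@5 deps=(2,2) exec_start@5 write@8
I5 mul r1: issue@6 deps=(4,4) exec_start@8 write@9

Answer: 2 3 5 7 8 9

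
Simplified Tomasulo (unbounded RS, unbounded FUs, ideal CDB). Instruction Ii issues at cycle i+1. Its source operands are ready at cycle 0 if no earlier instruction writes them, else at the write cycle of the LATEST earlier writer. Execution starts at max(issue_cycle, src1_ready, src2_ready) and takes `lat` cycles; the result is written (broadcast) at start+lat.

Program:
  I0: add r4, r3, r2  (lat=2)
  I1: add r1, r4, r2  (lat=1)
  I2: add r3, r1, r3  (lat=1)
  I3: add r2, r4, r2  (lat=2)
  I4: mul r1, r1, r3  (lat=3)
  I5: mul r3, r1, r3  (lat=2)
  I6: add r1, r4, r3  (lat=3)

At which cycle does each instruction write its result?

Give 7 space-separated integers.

I0 add r4: issue@1 deps=(None,None) exec_start@1 write@3
I1 add r1: issue@2 deps=(0,None) exec_start@3 write@4
I2 add r3: issue@3 deps=(1,None) exec_start@4 write@5
I3 add r2: issue@4 deps=(0,None) exec_start@4 write@6
I4 mul r1: issue@5 deps=(1,2) exec_start@5 write@8
I5 mul r3: issue@6 deps=(4,2) exec_start@8 write@10
I6 add r1: issue@7 deps=(0,5) exec_start@10 write@13

Answer: 3 4 5 6 8 10 13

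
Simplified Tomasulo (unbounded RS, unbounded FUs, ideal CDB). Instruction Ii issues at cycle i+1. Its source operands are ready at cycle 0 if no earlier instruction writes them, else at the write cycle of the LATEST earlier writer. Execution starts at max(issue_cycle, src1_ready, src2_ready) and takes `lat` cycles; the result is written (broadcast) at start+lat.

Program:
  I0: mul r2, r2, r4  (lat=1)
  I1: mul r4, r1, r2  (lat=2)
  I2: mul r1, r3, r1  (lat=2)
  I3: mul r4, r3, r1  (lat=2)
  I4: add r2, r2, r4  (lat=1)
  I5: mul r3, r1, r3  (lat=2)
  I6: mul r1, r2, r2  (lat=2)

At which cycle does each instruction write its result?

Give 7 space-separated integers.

I0 mul r2: issue@1 deps=(None,None) exec_start@1 write@2
I1 mul r4: issue@2 deps=(None,0) exec_start@2 write@4
I2 mul r1: issue@3 deps=(None,None) exec_start@3 write@5
I3 mul r4: issue@4 deps=(None,2) exec_start@5 write@7
I4 add r2: issue@5 deps=(0,3) exec_start@7 write@8
I5 mul r3: issue@6 deps=(2,None) exec_start@6 write@8
I6 mul r1: issue@7 deps=(4,4) exec_start@8 write@10

Answer: 2 4 5 7 8 8 10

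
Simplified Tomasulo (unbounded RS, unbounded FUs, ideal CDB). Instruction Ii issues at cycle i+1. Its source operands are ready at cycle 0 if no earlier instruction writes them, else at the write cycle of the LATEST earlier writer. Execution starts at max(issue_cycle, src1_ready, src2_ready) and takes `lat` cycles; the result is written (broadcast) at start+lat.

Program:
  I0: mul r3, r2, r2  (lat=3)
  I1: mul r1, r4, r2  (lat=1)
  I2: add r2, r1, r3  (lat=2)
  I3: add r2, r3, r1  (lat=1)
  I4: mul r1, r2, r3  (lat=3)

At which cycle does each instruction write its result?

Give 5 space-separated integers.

Answer: 4 3 6 5 8

Derivation:
I0 mul r3: issue@1 deps=(None,None) exec_start@1 write@4
I1 mul r1: issue@2 deps=(None,None) exec_start@2 write@3
I2 add r2: issue@3 deps=(1,0) exec_start@4 write@6
I3 add r2: issue@4 deps=(0,1) exec_start@4 write@5
I4 mul r1: issue@5 deps=(3,0) exec_start@5 write@8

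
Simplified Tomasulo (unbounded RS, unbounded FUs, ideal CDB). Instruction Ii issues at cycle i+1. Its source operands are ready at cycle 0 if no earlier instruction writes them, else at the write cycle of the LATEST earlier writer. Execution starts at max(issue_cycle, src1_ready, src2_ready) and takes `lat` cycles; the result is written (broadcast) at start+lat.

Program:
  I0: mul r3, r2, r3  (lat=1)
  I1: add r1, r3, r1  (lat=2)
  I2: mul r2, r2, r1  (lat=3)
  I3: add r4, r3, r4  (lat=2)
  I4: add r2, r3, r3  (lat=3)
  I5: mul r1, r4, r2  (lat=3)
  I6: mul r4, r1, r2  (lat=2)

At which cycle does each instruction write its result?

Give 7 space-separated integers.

I0 mul r3: issue@1 deps=(None,None) exec_start@1 write@2
I1 add r1: issue@2 deps=(0,None) exec_start@2 write@4
I2 mul r2: issue@3 deps=(None,1) exec_start@4 write@7
I3 add r4: issue@4 deps=(0,None) exec_start@4 write@6
I4 add r2: issue@5 deps=(0,0) exec_start@5 write@8
I5 mul r1: issue@6 deps=(3,4) exec_start@8 write@11
I6 mul r4: issue@7 deps=(5,4) exec_start@11 write@13

Answer: 2 4 7 6 8 11 13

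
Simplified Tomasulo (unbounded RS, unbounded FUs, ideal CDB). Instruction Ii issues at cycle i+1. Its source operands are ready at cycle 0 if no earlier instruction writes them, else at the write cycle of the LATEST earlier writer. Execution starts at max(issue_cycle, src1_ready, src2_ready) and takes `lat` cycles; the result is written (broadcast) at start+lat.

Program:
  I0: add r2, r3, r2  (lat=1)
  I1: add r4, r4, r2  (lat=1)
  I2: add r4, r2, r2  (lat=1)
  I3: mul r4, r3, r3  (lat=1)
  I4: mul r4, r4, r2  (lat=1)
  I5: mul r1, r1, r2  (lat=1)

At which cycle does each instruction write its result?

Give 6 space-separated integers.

I0 add r2: issue@1 deps=(None,None) exec_start@1 write@2
I1 add r4: issue@2 deps=(None,0) exec_start@2 write@3
I2 add r4: issue@3 deps=(0,0) exec_start@3 write@4
I3 mul r4: issue@4 deps=(None,None) exec_start@4 write@5
I4 mul r4: issue@5 deps=(3,0) exec_start@5 write@6
I5 mul r1: issue@6 deps=(None,0) exec_start@6 write@7

Answer: 2 3 4 5 6 7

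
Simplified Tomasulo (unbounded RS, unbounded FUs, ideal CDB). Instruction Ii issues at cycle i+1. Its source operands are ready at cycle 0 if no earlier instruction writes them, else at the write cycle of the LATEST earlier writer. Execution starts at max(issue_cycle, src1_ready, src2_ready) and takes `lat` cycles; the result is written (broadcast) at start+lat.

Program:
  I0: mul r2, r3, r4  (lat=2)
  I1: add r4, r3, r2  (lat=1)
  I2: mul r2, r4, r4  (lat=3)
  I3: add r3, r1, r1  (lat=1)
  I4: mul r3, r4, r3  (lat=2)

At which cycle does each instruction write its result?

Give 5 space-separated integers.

Answer: 3 4 7 5 7

Derivation:
I0 mul r2: issue@1 deps=(None,None) exec_start@1 write@3
I1 add r4: issue@2 deps=(None,0) exec_start@3 write@4
I2 mul r2: issue@3 deps=(1,1) exec_start@4 write@7
I3 add r3: issue@4 deps=(None,None) exec_start@4 write@5
I4 mul r3: issue@5 deps=(1,3) exec_start@5 write@7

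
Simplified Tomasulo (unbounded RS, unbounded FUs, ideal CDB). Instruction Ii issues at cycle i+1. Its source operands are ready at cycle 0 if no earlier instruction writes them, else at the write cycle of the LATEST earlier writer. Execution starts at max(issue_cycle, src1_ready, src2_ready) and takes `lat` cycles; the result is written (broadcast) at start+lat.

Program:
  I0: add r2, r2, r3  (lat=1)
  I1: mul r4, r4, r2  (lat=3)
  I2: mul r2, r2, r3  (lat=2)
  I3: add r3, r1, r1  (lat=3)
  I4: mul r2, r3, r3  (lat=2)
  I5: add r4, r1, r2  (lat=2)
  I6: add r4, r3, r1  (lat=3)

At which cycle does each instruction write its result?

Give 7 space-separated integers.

Answer: 2 5 5 7 9 11 10

Derivation:
I0 add r2: issue@1 deps=(None,None) exec_start@1 write@2
I1 mul r4: issue@2 deps=(None,0) exec_start@2 write@5
I2 mul r2: issue@3 deps=(0,None) exec_start@3 write@5
I3 add r3: issue@4 deps=(None,None) exec_start@4 write@7
I4 mul r2: issue@5 deps=(3,3) exec_start@7 write@9
I5 add r4: issue@6 deps=(None,4) exec_start@9 write@11
I6 add r4: issue@7 deps=(3,None) exec_start@7 write@10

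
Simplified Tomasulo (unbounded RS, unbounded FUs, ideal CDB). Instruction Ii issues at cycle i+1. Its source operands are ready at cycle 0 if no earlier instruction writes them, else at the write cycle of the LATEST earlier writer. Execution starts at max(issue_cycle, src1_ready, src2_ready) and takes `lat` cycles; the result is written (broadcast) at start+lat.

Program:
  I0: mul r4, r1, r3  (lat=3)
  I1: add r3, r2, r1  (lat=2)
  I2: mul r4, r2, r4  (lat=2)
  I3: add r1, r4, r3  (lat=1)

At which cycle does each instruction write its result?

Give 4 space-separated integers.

Answer: 4 4 6 7

Derivation:
I0 mul r4: issue@1 deps=(None,None) exec_start@1 write@4
I1 add r3: issue@2 deps=(None,None) exec_start@2 write@4
I2 mul r4: issue@3 deps=(None,0) exec_start@4 write@6
I3 add r1: issue@4 deps=(2,1) exec_start@6 write@7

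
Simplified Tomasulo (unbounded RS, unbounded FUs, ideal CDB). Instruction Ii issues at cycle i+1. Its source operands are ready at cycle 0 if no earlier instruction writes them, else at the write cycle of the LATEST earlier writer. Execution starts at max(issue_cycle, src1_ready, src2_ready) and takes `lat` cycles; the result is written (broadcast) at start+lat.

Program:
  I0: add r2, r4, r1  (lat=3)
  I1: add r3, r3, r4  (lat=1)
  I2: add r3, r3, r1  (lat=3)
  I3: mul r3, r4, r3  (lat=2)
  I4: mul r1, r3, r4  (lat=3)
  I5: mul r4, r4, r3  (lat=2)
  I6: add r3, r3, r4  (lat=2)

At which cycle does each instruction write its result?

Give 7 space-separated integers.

I0 add r2: issue@1 deps=(None,None) exec_start@1 write@4
I1 add r3: issue@2 deps=(None,None) exec_start@2 write@3
I2 add r3: issue@3 deps=(1,None) exec_start@3 write@6
I3 mul r3: issue@4 deps=(None,2) exec_start@6 write@8
I4 mul r1: issue@5 deps=(3,None) exec_start@8 write@11
I5 mul r4: issue@6 deps=(None,3) exec_start@8 write@10
I6 add r3: issue@7 deps=(3,5) exec_start@10 write@12

Answer: 4 3 6 8 11 10 12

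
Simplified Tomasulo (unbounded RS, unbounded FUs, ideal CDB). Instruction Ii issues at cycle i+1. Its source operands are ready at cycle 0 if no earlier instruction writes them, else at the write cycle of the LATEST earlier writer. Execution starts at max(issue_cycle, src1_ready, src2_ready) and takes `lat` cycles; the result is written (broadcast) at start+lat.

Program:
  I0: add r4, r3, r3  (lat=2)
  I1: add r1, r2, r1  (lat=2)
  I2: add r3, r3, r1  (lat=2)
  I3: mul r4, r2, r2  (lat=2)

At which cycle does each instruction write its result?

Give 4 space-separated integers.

Answer: 3 4 6 6

Derivation:
I0 add r4: issue@1 deps=(None,None) exec_start@1 write@3
I1 add r1: issue@2 deps=(None,None) exec_start@2 write@4
I2 add r3: issue@3 deps=(None,1) exec_start@4 write@6
I3 mul r4: issue@4 deps=(None,None) exec_start@4 write@6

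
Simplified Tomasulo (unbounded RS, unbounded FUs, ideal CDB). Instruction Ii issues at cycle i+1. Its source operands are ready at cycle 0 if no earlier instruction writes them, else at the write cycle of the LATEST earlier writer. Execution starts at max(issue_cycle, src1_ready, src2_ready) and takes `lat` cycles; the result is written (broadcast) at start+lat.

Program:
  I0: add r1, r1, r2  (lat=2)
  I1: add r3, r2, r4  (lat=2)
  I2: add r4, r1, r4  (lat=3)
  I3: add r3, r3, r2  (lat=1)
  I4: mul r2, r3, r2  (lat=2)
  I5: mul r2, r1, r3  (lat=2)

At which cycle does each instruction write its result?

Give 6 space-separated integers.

I0 add r1: issue@1 deps=(None,None) exec_start@1 write@3
I1 add r3: issue@2 deps=(None,None) exec_start@2 write@4
I2 add r4: issue@3 deps=(0,None) exec_start@3 write@6
I3 add r3: issue@4 deps=(1,None) exec_start@4 write@5
I4 mul r2: issue@5 deps=(3,None) exec_start@5 write@7
I5 mul r2: issue@6 deps=(0,3) exec_start@6 write@8

Answer: 3 4 6 5 7 8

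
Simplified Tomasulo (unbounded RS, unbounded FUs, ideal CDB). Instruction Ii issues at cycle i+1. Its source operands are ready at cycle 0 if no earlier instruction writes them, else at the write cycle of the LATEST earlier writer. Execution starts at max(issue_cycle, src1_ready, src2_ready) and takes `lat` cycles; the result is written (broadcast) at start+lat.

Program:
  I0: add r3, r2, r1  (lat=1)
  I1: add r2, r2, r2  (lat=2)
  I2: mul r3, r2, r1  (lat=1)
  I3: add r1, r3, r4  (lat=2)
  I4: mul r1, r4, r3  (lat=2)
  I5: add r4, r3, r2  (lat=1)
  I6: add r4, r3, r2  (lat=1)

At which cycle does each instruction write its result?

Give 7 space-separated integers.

Answer: 2 4 5 7 7 7 8

Derivation:
I0 add r3: issue@1 deps=(None,None) exec_start@1 write@2
I1 add r2: issue@2 deps=(None,None) exec_start@2 write@4
I2 mul r3: issue@3 deps=(1,None) exec_start@4 write@5
I3 add r1: issue@4 deps=(2,None) exec_start@5 write@7
I4 mul r1: issue@5 deps=(None,2) exec_start@5 write@7
I5 add r4: issue@6 deps=(2,1) exec_start@6 write@7
I6 add r4: issue@7 deps=(2,1) exec_start@7 write@8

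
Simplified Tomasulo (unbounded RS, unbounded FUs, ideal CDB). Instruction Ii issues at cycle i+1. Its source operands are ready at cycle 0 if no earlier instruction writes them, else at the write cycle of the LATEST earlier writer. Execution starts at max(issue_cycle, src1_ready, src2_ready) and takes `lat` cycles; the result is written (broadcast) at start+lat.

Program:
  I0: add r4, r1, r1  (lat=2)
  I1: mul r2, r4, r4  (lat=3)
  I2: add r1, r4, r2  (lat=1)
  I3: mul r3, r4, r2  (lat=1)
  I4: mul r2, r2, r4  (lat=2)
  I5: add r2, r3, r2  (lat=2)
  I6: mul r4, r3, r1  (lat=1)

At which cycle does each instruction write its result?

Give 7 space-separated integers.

Answer: 3 6 7 7 8 10 8

Derivation:
I0 add r4: issue@1 deps=(None,None) exec_start@1 write@3
I1 mul r2: issue@2 deps=(0,0) exec_start@3 write@6
I2 add r1: issue@3 deps=(0,1) exec_start@6 write@7
I3 mul r3: issue@4 deps=(0,1) exec_start@6 write@7
I4 mul r2: issue@5 deps=(1,0) exec_start@6 write@8
I5 add r2: issue@6 deps=(3,4) exec_start@8 write@10
I6 mul r4: issue@7 deps=(3,2) exec_start@7 write@8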